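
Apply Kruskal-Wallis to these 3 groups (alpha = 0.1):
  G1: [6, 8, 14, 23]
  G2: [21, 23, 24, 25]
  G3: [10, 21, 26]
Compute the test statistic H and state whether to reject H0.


Step 1: Combine all N = 11 observations and assign midranks.
sorted (value, group, rank): (6,G1,1), (8,G1,2), (10,G3,3), (14,G1,4), (21,G2,5.5), (21,G3,5.5), (23,G1,7.5), (23,G2,7.5), (24,G2,9), (25,G2,10), (26,G3,11)
Step 2: Sum ranks within each group.
R_1 = 14.5 (n_1 = 4)
R_2 = 32 (n_2 = 4)
R_3 = 19.5 (n_3 = 3)
Step 3: H = 12/(N(N+1)) * sum(R_i^2/n_i) - 3(N+1)
     = 12/(11*12) * (14.5^2/4 + 32^2/4 + 19.5^2/3) - 3*12
     = 0.090909 * 435.312 - 36
     = 3.573864.
Step 4: Ties present; correction factor C = 1 - 12/(11^3 - 11) = 0.990909. Corrected H = 3.573864 / 0.990909 = 3.606651.
Step 5: Under H0, H ~ chi^2(2); p-value = 0.164750.
Step 6: alpha = 0.1. fail to reject H0.

H = 3.6067, df = 2, p = 0.164750, fail to reject H0.


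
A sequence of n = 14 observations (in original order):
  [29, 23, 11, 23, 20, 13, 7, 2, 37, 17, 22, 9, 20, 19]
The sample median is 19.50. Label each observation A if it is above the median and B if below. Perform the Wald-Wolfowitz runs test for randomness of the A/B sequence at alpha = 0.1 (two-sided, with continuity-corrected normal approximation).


Step 1: Compute median = 19.50; label A = above, B = below.
Labels in order: AABAABBBABABAB  (n_A = 7, n_B = 7)
Step 2: Count runs R = 10.
Step 3: Under H0 (random ordering), E[R] = 2*n_A*n_B/(n_A+n_B) + 1 = 2*7*7/14 + 1 = 8.0000.
        Var[R] = 2*n_A*n_B*(2*n_A*n_B - n_A - n_B) / ((n_A+n_B)^2 * (n_A+n_B-1)) = 8232/2548 = 3.2308.
        SD[R] = 1.7974.
Step 4: Continuity-corrected z = (R - 0.5 - E[R]) / SD[R] = (10 - 0.5 - 8.0000) / 1.7974 = 0.8345.
Step 5: Two-sided p-value via normal approximation = 2*(1 - Phi(|z|)) = 0.403986.
Step 6: alpha = 0.1. fail to reject H0.

R = 10, z = 0.8345, p = 0.403986, fail to reject H0.


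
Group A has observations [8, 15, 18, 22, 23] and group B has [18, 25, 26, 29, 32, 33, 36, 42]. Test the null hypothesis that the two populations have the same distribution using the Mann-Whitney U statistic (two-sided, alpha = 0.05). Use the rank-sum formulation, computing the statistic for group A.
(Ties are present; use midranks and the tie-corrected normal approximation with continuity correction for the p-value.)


Step 1: Combine and sort all 13 observations; assign midranks.
sorted (value, group): (8,X), (15,X), (18,X), (18,Y), (22,X), (23,X), (25,Y), (26,Y), (29,Y), (32,Y), (33,Y), (36,Y), (42,Y)
ranks: 8->1, 15->2, 18->3.5, 18->3.5, 22->5, 23->6, 25->7, 26->8, 29->9, 32->10, 33->11, 36->12, 42->13
Step 2: Rank sum for X: R1 = 1 + 2 + 3.5 + 5 + 6 = 17.5.
Step 3: U_X = R1 - n1(n1+1)/2 = 17.5 - 5*6/2 = 17.5 - 15 = 2.5.
       U_Y = n1*n2 - U_X = 40 - 2.5 = 37.5.
Step 4: Ties are present, so use the tie-corrected normal approximation (with continuity correction) for the p-value.
Step 5: p-value = 0.012704; compare to alpha = 0.05. reject H0.

U_X = 2.5, p = 0.012704, reject H0 at alpha = 0.05.


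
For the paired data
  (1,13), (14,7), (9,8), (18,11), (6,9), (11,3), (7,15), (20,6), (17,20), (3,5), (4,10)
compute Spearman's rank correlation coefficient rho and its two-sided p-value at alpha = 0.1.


Step 1: Rank x and y separately (midranks; no ties here).
rank(x): 1->1, 14->8, 9->6, 18->10, 6->4, 11->7, 7->5, 20->11, 17->9, 3->2, 4->3
rank(y): 13->9, 7->4, 8->5, 11->8, 9->6, 3->1, 15->10, 6->3, 20->11, 5->2, 10->7
Step 2: d_i = R_x(i) - R_y(i); compute d_i^2.
  (1-9)^2=64, (8-4)^2=16, (6-5)^2=1, (10-8)^2=4, (4-6)^2=4, (7-1)^2=36, (5-10)^2=25, (11-3)^2=64, (9-11)^2=4, (2-2)^2=0, (3-7)^2=16
sum(d^2) = 234.
Step 3: rho = 1 - 6*234 / (11*(11^2 - 1)) = 1 - 1404/1320 = -0.063636.
Step 4: Under H0, t = rho * sqrt((n-2)/(1-rho^2)) = -0.1913 ~ t(9).
Step 5: Two-sided p-value from the t-distribution with 9 df = 0.852539.
Step 6: alpha = 0.1. fail to reject H0.

rho = -0.0636, p = 0.852539, fail to reject H0 at alpha = 0.1.


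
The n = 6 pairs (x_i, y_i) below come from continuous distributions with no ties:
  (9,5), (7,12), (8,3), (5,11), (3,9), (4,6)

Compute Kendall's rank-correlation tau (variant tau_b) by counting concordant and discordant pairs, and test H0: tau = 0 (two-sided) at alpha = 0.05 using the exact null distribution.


Step 1: Enumerate the 15 unordered pairs (i,j) with i<j and classify each by sign(x_j-x_i) * sign(y_j-y_i).
  (1,2):dx=-2,dy=+7->D; (1,3):dx=-1,dy=-2->C; (1,4):dx=-4,dy=+6->D; (1,5):dx=-6,dy=+4->D
  (1,6):dx=-5,dy=+1->D; (2,3):dx=+1,dy=-9->D; (2,4):dx=-2,dy=-1->C; (2,5):dx=-4,dy=-3->C
  (2,6):dx=-3,dy=-6->C; (3,4):dx=-3,dy=+8->D; (3,5):dx=-5,dy=+6->D; (3,6):dx=-4,dy=+3->D
  (4,5):dx=-2,dy=-2->C; (4,6):dx=-1,dy=-5->C; (5,6):dx=+1,dy=-3->D
Step 2: C = 6, D = 9, total pairs = 15.
Step 3: tau = (C - D)/(n(n-1)/2) = (6 - 9)/15 = -0.200000.
Step 4: Exact two-sided p-value (enumerate n! = 720 permutations of y under H0): p = 0.719444.
Step 5: alpha = 0.05. fail to reject H0.

tau_b = -0.2000 (C=6, D=9), p = 0.719444, fail to reject H0.


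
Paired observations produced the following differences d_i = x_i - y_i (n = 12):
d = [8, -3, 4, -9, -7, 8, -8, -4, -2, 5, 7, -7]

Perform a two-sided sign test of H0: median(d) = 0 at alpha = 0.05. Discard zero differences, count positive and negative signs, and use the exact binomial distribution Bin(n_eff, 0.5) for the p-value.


Step 1: Discard zero differences. Original n = 12; n_eff = number of nonzero differences = 12.
Nonzero differences (with sign): +8, -3, +4, -9, -7, +8, -8, -4, -2, +5, +7, -7
Step 2: Count signs: positive = 5, negative = 7.
Step 3: Under H0: P(positive) = 0.5, so the number of positives S ~ Bin(12, 0.5).
Step 4: Two-sided exact p-value = sum of Bin(12,0.5) probabilities at or below the observed probability = 0.774414.
Step 5: alpha = 0.05. fail to reject H0.

n_eff = 12, pos = 5, neg = 7, p = 0.774414, fail to reject H0.


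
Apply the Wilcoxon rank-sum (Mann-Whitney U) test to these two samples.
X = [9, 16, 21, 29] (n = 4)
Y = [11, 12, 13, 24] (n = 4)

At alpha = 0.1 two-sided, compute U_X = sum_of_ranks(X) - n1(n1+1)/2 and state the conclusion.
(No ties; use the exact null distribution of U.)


Step 1: Combine and sort all 8 observations; assign midranks.
sorted (value, group): (9,X), (11,Y), (12,Y), (13,Y), (16,X), (21,X), (24,Y), (29,X)
ranks: 9->1, 11->2, 12->3, 13->4, 16->5, 21->6, 24->7, 29->8
Step 2: Rank sum for X: R1 = 1 + 5 + 6 + 8 = 20.
Step 3: U_X = R1 - n1(n1+1)/2 = 20 - 4*5/2 = 20 - 10 = 10.
       U_Y = n1*n2 - U_X = 16 - 10 = 6.
Step 4: No ties, so the exact null distribution of U (based on enumerating the C(8,4) = 70 equally likely rank assignments) gives the two-sided p-value.
Step 5: p-value = 0.685714; compare to alpha = 0.1. fail to reject H0.

U_X = 10, p = 0.685714, fail to reject H0 at alpha = 0.1.


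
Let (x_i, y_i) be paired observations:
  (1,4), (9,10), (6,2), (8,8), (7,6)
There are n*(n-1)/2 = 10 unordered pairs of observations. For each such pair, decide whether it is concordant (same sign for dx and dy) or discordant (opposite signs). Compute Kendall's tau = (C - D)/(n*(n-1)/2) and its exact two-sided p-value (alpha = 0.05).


Step 1: Enumerate the 10 unordered pairs (i,j) with i<j and classify each by sign(x_j-x_i) * sign(y_j-y_i).
  (1,2):dx=+8,dy=+6->C; (1,3):dx=+5,dy=-2->D; (1,4):dx=+7,dy=+4->C; (1,5):dx=+6,dy=+2->C
  (2,3):dx=-3,dy=-8->C; (2,4):dx=-1,dy=-2->C; (2,5):dx=-2,dy=-4->C; (3,4):dx=+2,dy=+6->C
  (3,5):dx=+1,dy=+4->C; (4,5):dx=-1,dy=-2->C
Step 2: C = 9, D = 1, total pairs = 10.
Step 3: tau = (C - D)/(n(n-1)/2) = (9 - 1)/10 = 0.800000.
Step 4: Exact two-sided p-value (enumerate n! = 120 permutations of y under H0): p = 0.083333.
Step 5: alpha = 0.05. fail to reject H0.

tau_b = 0.8000 (C=9, D=1), p = 0.083333, fail to reject H0.


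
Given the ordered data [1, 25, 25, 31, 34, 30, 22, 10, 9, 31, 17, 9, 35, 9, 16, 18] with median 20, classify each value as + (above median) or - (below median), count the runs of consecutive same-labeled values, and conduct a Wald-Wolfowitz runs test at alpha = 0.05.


Step 1: Compute median = 20; label A = above, B = below.
Labels in order: BAAAAAABBABBABBB  (n_A = 8, n_B = 8)
Step 2: Count runs R = 7.
Step 3: Under H0 (random ordering), E[R] = 2*n_A*n_B/(n_A+n_B) + 1 = 2*8*8/16 + 1 = 9.0000.
        Var[R] = 2*n_A*n_B*(2*n_A*n_B - n_A - n_B) / ((n_A+n_B)^2 * (n_A+n_B-1)) = 14336/3840 = 3.7333.
        SD[R] = 1.9322.
Step 4: Continuity-corrected z = (R + 0.5 - E[R]) / SD[R] = (7 + 0.5 - 9.0000) / 1.9322 = -0.7763.
Step 5: Two-sided p-value via normal approximation = 2*(1 - Phi(|z|)) = 0.437558.
Step 6: alpha = 0.05. fail to reject H0.

R = 7, z = -0.7763, p = 0.437558, fail to reject H0.


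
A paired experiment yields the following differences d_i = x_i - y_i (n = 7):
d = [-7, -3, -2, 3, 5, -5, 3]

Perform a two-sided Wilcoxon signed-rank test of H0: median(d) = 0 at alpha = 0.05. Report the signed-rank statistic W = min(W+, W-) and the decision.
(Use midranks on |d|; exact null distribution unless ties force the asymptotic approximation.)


Step 1: Drop any zero differences (none here) and take |d_i|.
|d| = [7, 3, 2, 3, 5, 5, 3]
Step 2: Midrank |d_i| (ties get averaged ranks).
ranks: |7|->7, |3|->3, |2|->1, |3|->3, |5|->5.5, |5|->5.5, |3|->3
Step 3: Attach original signs; sum ranks with positive sign and with negative sign.
W+ = 3 + 5.5 + 3 = 11.5
W- = 7 + 3 + 1 + 5.5 = 16.5
(Check: W+ + W- = 28 should equal n(n+1)/2 = 28.)
Step 4: Test statistic W = min(W+, W-) = 11.5.
Step 5: Ties in |d|, so use the tie-corrected normal approximation.
        E[W] = n(n+1)/4 = 7*8/4 = 14.
        Tie groups: |d|=3 (t=3), |d|=5 (t=2); sum(t^3 - t) = 30.
        Var[W] = n(n+1)(2n+1)/24 - sum(t^3-t)/48 = 840/24 - 30/48 = 34.375.
        z = (W - E[W]) / sqrt(Var[W]) = (11.5 - 14) / 5.8630 = -0.4264.
        Two-sided p = 2*Phi(z) = 0.669815.
Step 6: alpha = 0.05. fail to reject H0.

W+ = 11.5, W- = 16.5, W = min = 11.5, p = 0.669815, fail to reject H0.


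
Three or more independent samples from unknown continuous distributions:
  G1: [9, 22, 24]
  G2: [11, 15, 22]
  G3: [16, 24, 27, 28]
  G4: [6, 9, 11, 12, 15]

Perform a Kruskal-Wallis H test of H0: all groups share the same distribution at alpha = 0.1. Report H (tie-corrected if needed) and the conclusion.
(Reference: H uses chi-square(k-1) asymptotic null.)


Step 1: Combine all N = 15 observations and assign midranks.
sorted (value, group, rank): (6,G4,1), (9,G1,2.5), (9,G4,2.5), (11,G2,4.5), (11,G4,4.5), (12,G4,6), (15,G2,7.5), (15,G4,7.5), (16,G3,9), (22,G1,10.5), (22,G2,10.5), (24,G1,12.5), (24,G3,12.5), (27,G3,14), (28,G3,15)
Step 2: Sum ranks within each group.
R_1 = 25.5 (n_1 = 3)
R_2 = 22.5 (n_2 = 3)
R_3 = 50.5 (n_3 = 4)
R_4 = 21.5 (n_4 = 5)
Step 3: H = 12/(N(N+1)) * sum(R_i^2/n_i) - 3(N+1)
     = 12/(15*16) * (25.5^2/3 + 22.5^2/3 + 50.5^2/4 + 21.5^2/5) - 3*16
     = 0.050000 * 1115.51 - 48
     = 7.775625.
Step 4: Ties present; correction factor C = 1 - 30/(15^3 - 15) = 0.991071. Corrected H = 7.775625 / 0.991071 = 7.845676.
Step 5: Under H0, H ~ chi^2(3); p-value = 0.049311.
Step 6: alpha = 0.1. reject H0.

H = 7.8457, df = 3, p = 0.049311, reject H0.


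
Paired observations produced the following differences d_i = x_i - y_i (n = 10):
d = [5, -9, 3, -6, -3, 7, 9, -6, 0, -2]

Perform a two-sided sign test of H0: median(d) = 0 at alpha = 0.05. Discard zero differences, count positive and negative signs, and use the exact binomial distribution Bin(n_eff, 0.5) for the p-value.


Step 1: Discard zero differences. Original n = 10; n_eff = number of nonzero differences = 9.
Nonzero differences (with sign): +5, -9, +3, -6, -3, +7, +9, -6, -2
Step 2: Count signs: positive = 4, negative = 5.
Step 3: Under H0: P(positive) = 0.5, so the number of positives S ~ Bin(9, 0.5).
Step 4: Two-sided exact p-value = sum of Bin(9,0.5) probabilities at or below the observed probability = 1.000000.
Step 5: alpha = 0.05. fail to reject H0.

n_eff = 9, pos = 4, neg = 5, p = 1.000000, fail to reject H0.


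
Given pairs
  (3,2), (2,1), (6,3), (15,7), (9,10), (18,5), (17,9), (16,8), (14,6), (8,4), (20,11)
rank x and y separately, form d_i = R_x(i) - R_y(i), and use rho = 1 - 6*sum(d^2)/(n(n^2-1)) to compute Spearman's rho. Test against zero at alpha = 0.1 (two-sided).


Step 1: Rank x and y separately (midranks; no ties here).
rank(x): 3->2, 2->1, 6->3, 15->7, 9->5, 18->10, 17->9, 16->8, 14->6, 8->4, 20->11
rank(y): 2->2, 1->1, 3->3, 7->7, 10->10, 5->5, 9->9, 8->8, 6->6, 4->4, 11->11
Step 2: d_i = R_x(i) - R_y(i); compute d_i^2.
  (2-2)^2=0, (1-1)^2=0, (3-3)^2=0, (7-7)^2=0, (5-10)^2=25, (10-5)^2=25, (9-9)^2=0, (8-8)^2=0, (6-6)^2=0, (4-4)^2=0, (11-11)^2=0
sum(d^2) = 50.
Step 3: rho = 1 - 6*50 / (11*(11^2 - 1)) = 1 - 300/1320 = 0.772727.
Step 4: Under H0, t = rho * sqrt((n-2)/(1-rho^2)) = 3.6522 ~ t(9).
Step 5: Two-sided p-value from the t-distribution with 9 df = 0.005299.
Step 6: alpha = 0.1. reject H0.

rho = 0.7727, p = 0.005299, reject H0 at alpha = 0.1.


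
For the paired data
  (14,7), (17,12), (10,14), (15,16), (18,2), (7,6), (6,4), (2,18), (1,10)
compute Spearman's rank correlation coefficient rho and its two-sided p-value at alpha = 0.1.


Step 1: Rank x and y separately (midranks; no ties here).
rank(x): 14->6, 17->8, 10->5, 15->7, 18->9, 7->4, 6->3, 2->2, 1->1
rank(y): 7->4, 12->6, 14->7, 16->8, 2->1, 6->3, 4->2, 18->9, 10->5
Step 2: d_i = R_x(i) - R_y(i); compute d_i^2.
  (6-4)^2=4, (8-6)^2=4, (5-7)^2=4, (7-8)^2=1, (9-1)^2=64, (4-3)^2=1, (3-2)^2=1, (2-9)^2=49, (1-5)^2=16
sum(d^2) = 144.
Step 3: rho = 1 - 6*144 / (9*(9^2 - 1)) = 1 - 864/720 = -0.200000.
Step 4: Under H0, t = rho * sqrt((n-2)/(1-rho^2)) = -0.5401 ~ t(7).
Step 5: Two-sided p-value from the t-distribution with 7 df = 0.605901.
Step 6: alpha = 0.1. fail to reject H0.

rho = -0.2000, p = 0.605901, fail to reject H0 at alpha = 0.1.


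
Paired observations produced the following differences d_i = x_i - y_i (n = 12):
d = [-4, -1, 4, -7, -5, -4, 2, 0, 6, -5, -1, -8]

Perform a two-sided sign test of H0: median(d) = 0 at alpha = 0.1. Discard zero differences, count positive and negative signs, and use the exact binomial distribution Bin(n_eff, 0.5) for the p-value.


Step 1: Discard zero differences. Original n = 12; n_eff = number of nonzero differences = 11.
Nonzero differences (with sign): -4, -1, +4, -7, -5, -4, +2, +6, -5, -1, -8
Step 2: Count signs: positive = 3, negative = 8.
Step 3: Under H0: P(positive) = 0.5, so the number of positives S ~ Bin(11, 0.5).
Step 4: Two-sided exact p-value = sum of Bin(11,0.5) probabilities at or below the observed probability = 0.226562.
Step 5: alpha = 0.1. fail to reject H0.

n_eff = 11, pos = 3, neg = 8, p = 0.226562, fail to reject H0.


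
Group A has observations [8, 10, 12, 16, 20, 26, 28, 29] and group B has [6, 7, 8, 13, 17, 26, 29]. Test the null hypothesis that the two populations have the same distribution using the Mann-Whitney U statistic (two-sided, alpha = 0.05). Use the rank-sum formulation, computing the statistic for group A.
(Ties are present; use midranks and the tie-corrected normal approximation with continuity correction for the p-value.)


Step 1: Combine and sort all 15 observations; assign midranks.
sorted (value, group): (6,Y), (7,Y), (8,X), (8,Y), (10,X), (12,X), (13,Y), (16,X), (17,Y), (20,X), (26,X), (26,Y), (28,X), (29,X), (29,Y)
ranks: 6->1, 7->2, 8->3.5, 8->3.5, 10->5, 12->6, 13->7, 16->8, 17->9, 20->10, 26->11.5, 26->11.5, 28->13, 29->14.5, 29->14.5
Step 2: Rank sum for X: R1 = 3.5 + 5 + 6 + 8 + 10 + 11.5 + 13 + 14.5 = 71.5.
Step 3: U_X = R1 - n1(n1+1)/2 = 71.5 - 8*9/2 = 71.5 - 36 = 35.5.
       U_Y = n1*n2 - U_X = 56 - 35.5 = 20.5.
Step 4: Ties are present, so use the tie-corrected normal approximation (with continuity correction) for the p-value.
Step 5: p-value = 0.416636; compare to alpha = 0.05. fail to reject H0.

U_X = 35.5, p = 0.416636, fail to reject H0 at alpha = 0.05.


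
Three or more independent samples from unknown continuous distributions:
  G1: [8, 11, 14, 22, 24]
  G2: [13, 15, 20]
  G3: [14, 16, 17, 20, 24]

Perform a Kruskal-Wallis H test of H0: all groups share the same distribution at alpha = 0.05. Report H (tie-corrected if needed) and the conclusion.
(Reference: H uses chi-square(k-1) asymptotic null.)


Step 1: Combine all N = 13 observations and assign midranks.
sorted (value, group, rank): (8,G1,1), (11,G1,2), (13,G2,3), (14,G1,4.5), (14,G3,4.5), (15,G2,6), (16,G3,7), (17,G3,8), (20,G2,9.5), (20,G3,9.5), (22,G1,11), (24,G1,12.5), (24,G3,12.5)
Step 2: Sum ranks within each group.
R_1 = 31 (n_1 = 5)
R_2 = 18.5 (n_2 = 3)
R_3 = 41.5 (n_3 = 5)
Step 3: H = 12/(N(N+1)) * sum(R_i^2/n_i) - 3(N+1)
     = 12/(13*14) * (31^2/5 + 18.5^2/3 + 41.5^2/5) - 3*14
     = 0.065934 * 650.733 - 42
     = 0.905495.
Step 4: Ties present; correction factor C = 1 - 18/(13^3 - 13) = 0.991758. Corrected H = 0.905495 / 0.991758 = 0.913019.
Step 5: Under H0, H ~ chi^2(2); p-value = 0.633491.
Step 6: alpha = 0.05. fail to reject H0.

H = 0.9130, df = 2, p = 0.633491, fail to reject H0.


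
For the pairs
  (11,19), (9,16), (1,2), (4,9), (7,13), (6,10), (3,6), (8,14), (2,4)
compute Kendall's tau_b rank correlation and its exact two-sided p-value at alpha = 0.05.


Step 1: Enumerate the 36 unordered pairs (i,j) with i<j and classify each by sign(x_j-x_i) * sign(y_j-y_i).
  (1,2):dx=-2,dy=-3->C; (1,3):dx=-10,dy=-17->C; (1,4):dx=-7,dy=-10->C; (1,5):dx=-4,dy=-6->C
  (1,6):dx=-5,dy=-9->C; (1,7):dx=-8,dy=-13->C; (1,8):dx=-3,dy=-5->C; (1,9):dx=-9,dy=-15->C
  (2,3):dx=-8,dy=-14->C; (2,4):dx=-5,dy=-7->C; (2,5):dx=-2,dy=-3->C; (2,6):dx=-3,dy=-6->C
  (2,7):dx=-6,dy=-10->C; (2,8):dx=-1,dy=-2->C; (2,9):dx=-7,dy=-12->C; (3,4):dx=+3,dy=+7->C
  (3,5):dx=+6,dy=+11->C; (3,6):dx=+5,dy=+8->C; (3,7):dx=+2,dy=+4->C; (3,8):dx=+7,dy=+12->C
  (3,9):dx=+1,dy=+2->C; (4,5):dx=+3,dy=+4->C; (4,6):dx=+2,dy=+1->C; (4,7):dx=-1,dy=-3->C
  (4,8):dx=+4,dy=+5->C; (4,9):dx=-2,dy=-5->C; (5,6):dx=-1,dy=-3->C; (5,7):dx=-4,dy=-7->C
  (5,8):dx=+1,dy=+1->C; (5,9):dx=-5,dy=-9->C; (6,7):dx=-3,dy=-4->C; (6,8):dx=+2,dy=+4->C
  (6,9):dx=-4,dy=-6->C; (7,8):dx=+5,dy=+8->C; (7,9):dx=-1,dy=-2->C; (8,9):dx=-6,dy=-10->C
Step 2: C = 36, D = 0, total pairs = 36.
Step 3: tau = (C - D)/(n(n-1)/2) = (36 - 0)/36 = 1.000000.
Step 4: Exact two-sided p-value (enumerate n! = 362880 permutations of y under H0): p = 0.000006.
Step 5: alpha = 0.05. reject H0.

tau_b = 1.0000 (C=36, D=0), p = 0.000006, reject H0.


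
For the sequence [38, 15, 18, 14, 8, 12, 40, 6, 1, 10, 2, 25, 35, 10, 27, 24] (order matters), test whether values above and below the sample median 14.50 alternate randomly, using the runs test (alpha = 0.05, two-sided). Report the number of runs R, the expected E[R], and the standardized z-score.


Step 1: Compute median = 14.50; label A = above, B = below.
Labels in order: AAABBBABBBBAABAA  (n_A = 8, n_B = 8)
Step 2: Count runs R = 7.
Step 3: Under H0 (random ordering), E[R] = 2*n_A*n_B/(n_A+n_B) + 1 = 2*8*8/16 + 1 = 9.0000.
        Var[R] = 2*n_A*n_B*(2*n_A*n_B - n_A - n_B) / ((n_A+n_B)^2 * (n_A+n_B-1)) = 14336/3840 = 3.7333.
        SD[R] = 1.9322.
Step 4: Continuity-corrected z = (R + 0.5 - E[R]) / SD[R] = (7 + 0.5 - 9.0000) / 1.9322 = -0.7763.
Step 5: Two-sided p-value via normal approximation = 2*(1 - Phi(|z|)) = 0.437558.
Step 6: alpha = 0.05. fail to reject H0.

R = 7, z = -0.7763, p = 0.437558, fail to reject H0.


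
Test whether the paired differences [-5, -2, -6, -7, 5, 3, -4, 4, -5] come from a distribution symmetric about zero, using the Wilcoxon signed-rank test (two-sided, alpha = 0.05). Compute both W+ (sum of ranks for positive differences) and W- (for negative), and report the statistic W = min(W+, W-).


Step 1: Drop any zero differences (none here) and take |d_i|.
|d| = [5, 2, 6, 7, 5, 3, 4, 4, 5]
Step 2: Midrank |d_i| (ties get averaged ranks).
ranks: |5|->6, |2|->1, |6|->8, |7|->9, |5|->6, |3|->2, |4|->3.5, |4|->3.5, |5|->6
Step 3: Attach original signs; sum ranks with positive sign and with negative sign.
W+ = 6 + 2 + 3.5 = 11.5
W- = 6 + 1 + 8 + 9 + 3.5 + 6 = 33.5
(Check: W+ + W- = 45 should equal n(n+1)/2 = 45.)
Step 4: Test statistic W = min(W+, W-) = 11.5.
Step 5: Ties in |d|, so use the tie-corrected normal approximation.
        E[W] = n(n+1)/4 = 9*10/4 = 22.5.
        Tie groups: |d|=4 (t=2), |d|=5 (t=3); sum(t^3 - t) = 30.
        Var[W] = n(n+1)(2n+1)/24 - sum(t^3-t)/48 = 1710/24 - 30/48 = 70.625.
        z = (W - E[W]) / sqrt(Var[W]) = (11.5 - 22.5) / 8.4039 = -1.3089.
        Two-sided p = 2*Phi(z) = 0.190561.
Step 6: alpha = 0.05. fail to reject H0.

W+ = 11.5, W- = 33.5, W = min = 11.5, p = 0.190561, fail to reject H0.


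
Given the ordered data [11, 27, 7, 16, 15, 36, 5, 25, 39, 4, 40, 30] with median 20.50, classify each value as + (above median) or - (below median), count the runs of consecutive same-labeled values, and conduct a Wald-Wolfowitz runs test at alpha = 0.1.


Step 1: Compute median = 20.50; label A = above, B = below.
Labels in order: BABBBABAABAA  (n_A = 6, n_B = 6)
Step 2: Count runs R = 8.
Step 3: Under H0 (random ordering), E[R] = 2*n_A*n_B/(n_A+n_B) + 1 = 2*6*6/12 + 1 = 7.0000.
        Var[R] = 2*n_A*n_B*(2*n_A*n_B - n_A - n_B) / ((n_A+n_B)^2 * (n_A+n_B-1)) = 4320/1584 = 2.7273.
        SD[R] = 1.6514.
Step 4: Continuity-corrected z = (R - 0.5 - E[R]) / SD[R] = (8 - 0.5 - 7.0000) / 1.6514 = 0.3028.
Step 5: Two-sided p-value via normal approximation = 2*(1 - Phi(|z|)) = 0.762069.
Step 6: alpha = 0.1. fail to reject H0.

R = 8, z = 0.3028, p = 0.762069, fail to reject H0.


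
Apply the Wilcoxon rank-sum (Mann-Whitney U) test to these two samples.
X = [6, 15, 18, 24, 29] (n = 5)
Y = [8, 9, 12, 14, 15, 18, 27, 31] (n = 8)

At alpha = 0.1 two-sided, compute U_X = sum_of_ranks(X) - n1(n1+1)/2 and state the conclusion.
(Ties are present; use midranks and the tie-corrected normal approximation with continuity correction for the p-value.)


Step 1: Combine and sort all 13 observations; assign midranks.
sorted (value, group): (6,X), (8,Y), (9,Y), (12,Y), (14,Y), (15,X), (15,Y), (18,X), (18,Y), (24,X), (27,Y), (29,X), (31,Y)
ranks: 6->1, 8->2, 9->3, 12->4, 14->5, 15->6.5, 15->6.5, 18->8.5, 18->8.5, 24->10, 27->11, 29->12, 31->13
Step 2: Rank sum for X: R1 = 1 + 6.5 + 8.5 + 10 + 12 = 38.
Step 3: U_X = R1 - n1(n1+1)/2 = 38 - 5*6/2 = 38 - 15 = 23.
       U_Y = n1*n2 - U_X = 40 - 23 = 17.
Step 4: Ties are present, so use the tie-corrected normal approximation (with continuity correction) for the p-value.
Step 5: p-value = 0.713640; compare to alpha = 0.1. fail to reject H0.

U_X = 23, p = 0.713640, fail to reject H0 at alpha = 0.1.


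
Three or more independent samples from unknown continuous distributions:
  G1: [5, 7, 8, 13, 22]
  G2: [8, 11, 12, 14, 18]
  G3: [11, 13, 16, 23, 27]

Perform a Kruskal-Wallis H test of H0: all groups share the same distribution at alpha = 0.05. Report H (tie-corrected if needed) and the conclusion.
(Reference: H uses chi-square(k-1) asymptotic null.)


Step 1: Combine all N = 15 observations and assign midranks.
sorted (value, group, rank): (5,G1,1), (7,G1,2), (8,G1,3.5), (8,G2,3.5), (11,G2,5.5), (11,G3,5.5), (12,G2,7), (13,G1,8.5), (13,G3,8.5), (14,G2,10), (16,G3,11), (18,G2,12), (22,G1,13), (23,G3,14), (27,G3,15)
Step 2: Sum ranks within each group.
R_1 = 28 (n_1 = 5)
R_2 = 38 (n_2 = 5)
R_3 = 54 (n_3 = 5)
Step 3: H = 12/(N(N+1)) * sum(R_i^2/n_i) - 3(N+1)
     = 12/(15*16) * (28^2/5 + 38^2/5 + 54^2/5) - 3*16
     = 0.050000 * 1028.8 - 48
     = 3.440000.
Step 4: Ties present; correction factor C = 1 - 18/(15^3 - 15) = 0.994643. Corrected H = 3.440000 / 0.994643 = 3.458528.
Step 5: Under H0, H ~ chi^2(2); p-value = 0.177415.
Step 6: alpha = 0.05. fail to reject H0.

H = 3.4585, df = 2, p = 0.177415, fail to reject H0.


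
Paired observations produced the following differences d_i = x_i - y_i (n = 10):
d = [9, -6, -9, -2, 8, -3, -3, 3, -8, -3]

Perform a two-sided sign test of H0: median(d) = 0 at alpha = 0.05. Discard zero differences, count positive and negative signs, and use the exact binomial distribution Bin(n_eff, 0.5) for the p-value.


Step 1: Discard zero differences. Original n = 10; n_eff = number of nonzero differences = 10.
Nonzero differences (with sign): +9, -6, -9, -2, +8, -3, -3, +3, -8, -3
Step 2: Count signs: positive = 3, negative = 7.
Step 3: Under H0: P(positive) = 0.5, so the number of positives S ~ Bin(10, 0.5).
Step 4: Two-sided exact p-value = sum of Bin(10,0.5) probabilities at or below the observed probability = 0.343750.
Step 5: alpha = 0.05. fail to reject H0.

n_eff = 10, pos = 3, neg = 7, p = 0.343750, fail to reject H0.


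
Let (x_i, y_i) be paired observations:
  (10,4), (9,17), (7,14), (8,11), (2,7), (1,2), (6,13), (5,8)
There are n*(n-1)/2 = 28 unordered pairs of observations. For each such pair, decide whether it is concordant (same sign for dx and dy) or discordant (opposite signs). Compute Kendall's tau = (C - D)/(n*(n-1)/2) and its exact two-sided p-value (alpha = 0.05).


Step 1: Enumerate the 28 unordered pairs (i,j) with i<j and classify each by sign(x_j-x_i) * sign(y_j-y_i).
  (1,2):dx=-1,dy=+13->D; (1,3):dx=-3,dy=+10->D; (1,4):dx=-2,dy=+7->D; (1,5):dx=-8,dy=+3->D
  (1,6):dx=-9,dy=-2->C; (1,7):dx=-4,dy=+9->D; (1,8):dx=-5,dy=+4->D; (2,3):dx=-2,dy=-3->C
  (2,4):dx=-1,dy=-6->C; (2,5):dx=-7,dy=-10->C; (2,6):dx=-8,dy=-15->C; (2,7):dx=-3,dy=-4->C
  (2,8):dx=-4,dy=-9->C; (3,4):dx=+1,dy=-3->D; (3,5):dx=-5,dy=-7->C; (3,6):dx=-6,dy=-12->C
  (3,7):dx=-1,dy=-1->C; (3,8):dx=-2,dy=-6->C; (4,5):dx=-6,dy=-4->C; (4,6):dx=-7,dy=-9->C
  (4,7):dx=-2,dy=+2->D; (4,8):dx=-3,dy=-3->C; (5,6):dx=-1,dy=-5->C; (5,7):dx=+4,dy=+6->C
  (5,8):dx=+3,dy=+1->C; (6,7):dx=+5,dy=+11->C; (6,8):dx=+4,dy=+6->C; (7,8):dx=-1,dy=-5->C
Step 2: C = 20, D = 8, total pairs = 28.
Step 3: tau = (C - D)/(n(n-1)/2) = (20 - 8)/28 = 0.428571.
Step 4: Exact two-sided p-value (enumerate n! = 40320 permutations of y under H0): p = 0.178869.
Step 5: alpha = 0.05. fail to reject H0.

tau_b = 0.4286 (C=20, D=8), p = 0.178869, fail to reject H0.


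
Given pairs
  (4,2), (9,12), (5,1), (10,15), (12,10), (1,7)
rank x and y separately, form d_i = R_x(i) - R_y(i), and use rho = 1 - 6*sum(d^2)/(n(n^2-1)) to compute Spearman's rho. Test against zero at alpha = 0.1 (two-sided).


Step 1: Rank x and y separately (midranks; no ties here).
rank(x): 4->2, 9->4, 5->3, 10->5, 12->6, 1->1
rank(y): 2->2, 12->5, 1->1, 15->6, 10->4, 7->3
Step 2: d_i = R_x(i) - R_y(i); compute d_i^2.
  (2-2)^2=0, (4-5)^2=1, (3-1)^2=4, (5-6)^2=1, (6-4)^2=4, (1-3)^2=4
sum(d^2) = 14.
Step 3: rho = 1 - 6*14 / (6*(6^2 - 1)) = 1 - 84/210 = 0.600000.
Step 4: Under H0, t = rho * sqrt((n-2)/(1-rho^2)) = 1.5000 ~ t(4).
Step 5: Two-sided p-value from the t-distribution with 4 df = 0.208000.
Step 6: alpha = 0.1. fail to reject H0.

rho = 0.6000, p = 0.208000, fail to reject H0 at alpha = 0.1.


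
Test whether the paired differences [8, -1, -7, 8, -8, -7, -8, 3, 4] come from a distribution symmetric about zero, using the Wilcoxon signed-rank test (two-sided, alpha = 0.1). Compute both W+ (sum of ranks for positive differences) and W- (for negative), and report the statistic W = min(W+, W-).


Step 1: Drop any zero differences (none here) and take |d_i|.
|d| = [8, 1, 7, 8, 8, 7, 8, 3, 4]
Step 2: Midrank |d_i| (ties get averaged ranks).
ranks: |8|->7.5, |1|->1, |7|->4.5, |8|->7.5, |8|->7.5, |7|->4.5, |8|->7.5, |3|->2, |4|->3
Step 3: Attach original signs; sum ranks with positive sign and with negative sign.
W+ = 7.5 + 7.5 + 2 + 3 = 20
W- = 1 + 4.5 + 7.5 + 4.5 + 7.5 = 25
(Check: W+ + W- = 45 should equal n(n+1)/2 = 45.)
Step 4: Test statistic W = min(W+, W-) = 20.
Step 5: Ties in |d|, so use the tie-corrected normal approximation.
        E[W] = n(n+1)/4 = 9*10/4 = 22.5.
        Tie groups: |d|=7 (t=2), |d|=8 (t=4); sum(t^3 - t) = 66.
        Var[W] = n(n+1)(2n+1)/24 - sum(t^3-t)/48 = 1710/24 - 66/48 = 69.875.
        z = (W - E[W]) / sqrt(Var[W]) = (20 - 22.5) / 8.3591 = -0.2991.
        Two-sided p = 2*Phi(z) = 0.764883.
Step 6: alpha = 0.1. fail to reject H0.

W+ = 20, W- = 25, W = min = 20, p = 0.764883, fail to reject H0.


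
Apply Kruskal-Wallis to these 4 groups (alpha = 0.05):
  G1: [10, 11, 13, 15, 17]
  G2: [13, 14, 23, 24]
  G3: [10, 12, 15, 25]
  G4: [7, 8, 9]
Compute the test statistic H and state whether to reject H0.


Step 1: Combine all N = 16 observations and assign midranks.
sorted (value, group, rank): (7,G4,1), (8,G4,2), (9,G4,3), (10,G1,4.5), (10,G3,4.5), (11,G1,6), (12,G3,7), (13,G1,8.5), (13,G2,8.5), (14,G2,10), (15,G1,11.5), (15,G3,11.5), (17,G1,13), (23,G2,14), (24,G2,15), (25,G3,16)
Step 2: Sum ranks within each group.
R_1 = 43.5 (n_1 = 5)
R_2 = 47.5 (n_2 = 4)
R_3 = 39 (n_3 = 4)
R_4 = 6 (n_4 = 3)
Step 3: H = 12/(N(N+1)) * sum(R_i^2/n_i) - 3(N+1)
     = 12/(16*17) * (43.5^2/5 + 47.5^2/4 + 39^2/4 + 6^2/3) - 3*17
     = 0.044118 * 1334.76 - 51
     = 7.886581.
Step 4: Ties present; correction factor C = 1 - 18/(16^3 - 16) = 0.995588. Corrected H = 7.886581 / 0.995588 = 7.921529.
Step 5: Under H0, H ~ chi^2(3); p-value = 0.047662.
Step 6: alpha = 0.05. reject H0.

H = 7.9215, df = 3, p = 0.047662, reject H0.


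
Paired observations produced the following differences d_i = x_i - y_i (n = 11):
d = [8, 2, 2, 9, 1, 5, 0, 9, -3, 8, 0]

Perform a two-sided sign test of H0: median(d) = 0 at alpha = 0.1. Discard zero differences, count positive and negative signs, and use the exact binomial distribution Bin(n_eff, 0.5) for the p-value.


Step 1: Discard zero differences. Original n = 11; n_eff = number of nonzero differences = 9.
Nonzero differences (with sign): +8, +2, +2, +9, +1, +5, +9, -3, +8
Step 2: Count signs: positive = 8, negative = 1.
Step 3: Under H0: P(positive) = 0.5, so the number of positives S ~ Bin(9, 0.5).
Step 4: Two-sided exact p-value = sum of Bin(9,0.5) probabilities at or below the observed probability = 0.039062.
Step 5: alpha = 0.1. reject H0.

n_eff = 9, pos = 8, neg = 1, p = 0.039062, reject H0.


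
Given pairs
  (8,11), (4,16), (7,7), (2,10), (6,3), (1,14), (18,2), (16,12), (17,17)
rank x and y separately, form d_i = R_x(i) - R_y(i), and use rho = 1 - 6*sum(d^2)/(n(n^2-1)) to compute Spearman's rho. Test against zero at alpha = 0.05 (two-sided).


Step 1: Rank x and y separately (midranks; no ties here).
rank(x): 8->6, 4->3, 7->5, 2->2, 6->4, 1->1, 18->9, 16->7, 17->8
rank(y): 11->5, 16->8, 7->3, 10->4, 3->2, 14->7, 2->1, 12->6, 17->9
Step 2: d_i = R_x(i) - R_y(i); compute d_i^2.
  (6-5)^2=1, (3-8)^2=25, (5-3)^2=4, (2-4)^2=4, (4-2)^2=4, (1-7)^2=36, (9-1)^2=64, (7-6)^2=1, (8-9)^2=1
sum(d^2) = 140.
Step 3: rho = 1 - 6*140 / (9*(9^2 - 1)) = 1 - 840/720 = -0.166667.
Step 4: Under H0, t = rho * sqrt((n-2)/(1-rho^2)) = -0.4472 ~ t(7).
Step 5: Two-sided p-value from the t-distribution with 7 df = 0.668231.
Step 6: alpha = 0.05. fail to reject H0.

rho = -0.1667, p = 0.668231, fail to reject H0 at alpha = 0.05.


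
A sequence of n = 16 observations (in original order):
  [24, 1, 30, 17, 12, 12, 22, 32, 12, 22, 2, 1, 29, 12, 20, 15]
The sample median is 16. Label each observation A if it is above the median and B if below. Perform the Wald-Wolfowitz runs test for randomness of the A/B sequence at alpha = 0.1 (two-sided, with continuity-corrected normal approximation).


Step 1: Compute median = 16; label A = above, B = below.
Labels in order: ABAABBAABABBABAB  (n_A = 8, n_B = 8)
Step 2: Count runs R = 12.
Step 3: Under H0 (random ordering), E[R] = 2*n_A*n_B/(n_A+n_B) + 1 = 2*8*8/16 + 1 = 9.0000.
        Var[R] = 2*n_A*n_B*(2*n_A*n_B - n_A - n_B) / ((n_A+n_B)^2 * (n_A+n_B-1)) = 14336/3840 = 3.7333.
        SD[R] = 1.9322.
Step 4: Continuity-corrected z = (R - 0.5 - E[R]) / SD[R] = (12 - 0.5 - 9.0000) / 1.9322 = 1.2939.
Step 5: Two-sided p-value via normal approximation = 2*(1 - Phi(|z|)) = 0.195709.
Step 6: alpha = 0.1. fail to reject H0.

R = 12, z = 1.2939, p = 0.195709, fail to reject H0.


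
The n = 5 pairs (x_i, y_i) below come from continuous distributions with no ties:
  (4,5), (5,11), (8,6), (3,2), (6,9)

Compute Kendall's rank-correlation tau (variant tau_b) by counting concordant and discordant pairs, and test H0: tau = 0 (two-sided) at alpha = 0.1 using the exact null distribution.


Step 1: Enumerate the 10 unordered pairs (i,j) with i<j and classify each by sign(x_j-x_i) * sign(y_j-y_i).
  (1,2):dx=+1,dy=+6->C; (1,3):dx=+4,dy=+1->C; (1,4):dx=-1,dy=-3->C; (1,5):dx=+2,dy=+4->C
  (2,3):dx=+3,dy=-5->D; (2,4):dx=-2,dy=-9->C; (2,5):dx=+1,dy=-2->D; (3,4):dx=-5,dy=-4->C
  (3,5):dx=-2,dy=+3->D; (4,5):dx=+3,dy=+7->C
Step 2: C = 7, D = 3, total pairs = 10.
Step 3: tau = (C - D)/(n(n-1)/2) = (7 - 3)/10 = 0.400000.
Step 4: Exact two-sided p-value (enumerate n! = 120 permutations of y under H0): p = 0.483333.
Step 5: alpha = 0.1. fail to reject H0.

tau_b = 0.4000 (C=7, D=3), p = 0.483333, fail to reject H0.


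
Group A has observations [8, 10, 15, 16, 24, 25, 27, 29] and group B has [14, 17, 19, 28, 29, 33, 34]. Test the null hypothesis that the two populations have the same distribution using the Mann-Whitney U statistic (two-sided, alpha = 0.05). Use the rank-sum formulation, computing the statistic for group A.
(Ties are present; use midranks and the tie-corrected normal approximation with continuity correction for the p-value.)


Step 1: Combine and sort all 15 observations; assign midranks.
sorted (value, group): (8,X), (10,X), (14,Y), (15,X), (16,X), (17,Y), (19,Y), (24,X), (25,X), (27,X), (28,Y), (29,X), (29,Y), (33,Y), (34,Y)
ranks: 8->1, 10->2, 14->3, 15->4, 16->5, 17->6, 19->7, 24->8, 25->9, 27->10, 28->11, 29->12.5, 29->12.5, 33->14, 34->15
Step 2: Rank sum for X: R1 = 1 + 2 + 4 + 5 + 8 + 9 + 10 + 12.5 = 51.5.
Step 3: U_X = R1 - n1(n1+1)/2 = 51.5 - 8*9/2 = 51.5 - 36 = 15.5.
       U_Y = n1*n2 - U_X = 56 - 15.5 = 40.5.
Step 4: Ties are present, so use the tie-corrected normal approximation (with continuity correction) for the p-value.
Step 5: p-value = 0.164537; compare to alpha = 0.05. fail to reject H0.

U_X = 15.5, p = 0.164537, fail to reject H0 at alpha = 0.05.


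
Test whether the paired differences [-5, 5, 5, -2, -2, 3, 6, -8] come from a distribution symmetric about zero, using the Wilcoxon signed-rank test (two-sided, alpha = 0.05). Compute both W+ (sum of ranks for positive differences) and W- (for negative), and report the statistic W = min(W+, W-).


Step 1: Drop any zero differences (none here) and take |d_i|.
|d| = [5, 5, 5, 2, 2, 3, 6, 8]
Step 2: Midrank |d_i| (ties get averaged ranks).
ranks: |5|->5, |5|->5, |5|->5, |2|->1.5, |2|->1.5, |3|->3, |6|->7, |8|->8
Step 3: Attach original signs; sum ranks with positive sign and with negative sign.
W+ = 5 + 5 + 3 + 7 = 20
W- = 5 + 1.5 + 1.5 + 8 = 16
(Check: W+ + W- = 36 should equal n(n+1)/2 = 36.)
Step 4: Test statistic W = min(W+, W-) = 16.
Step 5: Ties in |d|, so use the tie-corrected normal approximation.
        E[W] = n(n+1)/4 = 8*9/4 = 18.
        Tie groups: |d|=2 (t=2), |d|=5 (t=3); sum(t^3 - t) = 30.
        Var[W] = n(n+1)(2n+1)/24 - sum(t^3-t)/48 = 1224/24 - 30/48 = 50.375.
        z = (W - E[W]) / sqrt(Var[W]) = (16 - 18) / 7.0975 = -0.2818.
        Two-sided p = 2*Phi(z) = 0.778106.
Step 6: alpha = 0.05. fail to reject H0.

W+ = 20, W- = 16, W = min = 16, p = 0.778106, fail to reject H0.


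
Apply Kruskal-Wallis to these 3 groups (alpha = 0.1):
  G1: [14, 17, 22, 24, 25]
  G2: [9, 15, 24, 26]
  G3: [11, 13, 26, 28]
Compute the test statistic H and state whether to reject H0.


Step 1: Combine all N = 13 observations and assign midranks.
sorted (value, group, rank): (9,G2,1), (11,G3,2), (13,G3,3), (14,G1,4), (15,G2,5), (17,G1,6), (22,G1,7), (24,G1,8.5), (24,G2,8.5), (25,G1,10), (26,G2,11.5), (26,G3,11.5), (28,G3,13)
Step 2: Sum ranks within each group.
R_1 = 35.5 (n_1 = 5)
R_2 = 26 (n_2 = 4)
R_3 = 29.5 (n_3 = 4)
Step 3: H = 12/(N(N+1)) * sum(R_i^2/n_i) - 3(N+1)
     = 12/(13*14) * (35.5^2/5 + 26^2/4 + 29.5^2/4) - 3*14
     = 0.065934 * 638.612 - 42
     = 0.106319.
Step 4: Ties present; correction factor C = 1 - 12/(13^3 - 13) = 0.994505. Corrected H = 0.106319 / 0.994505 = 0.106906.
Step 5: Under H0, H ~ chi^2(2); p-value = 0.947950.
Step 6: alpha = 0.1. fail to reject H0.

H = 0.1069, df = 2, p = 0.947950, fail to reject H0.


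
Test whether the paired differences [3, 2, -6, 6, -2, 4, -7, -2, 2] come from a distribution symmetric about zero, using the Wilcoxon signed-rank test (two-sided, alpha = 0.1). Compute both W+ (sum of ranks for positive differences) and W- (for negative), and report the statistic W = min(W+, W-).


Step 1: Drop any zero differences (none here) and take |d_i|.
|d| = [3, 2, 6, 6, 2, 4, 7, 2, 2]
Step 2: Midrank |d_i| (ties get averaged ranks).
ranks: |3|->5, |2|->2.5, |6|->7.5, |6|->7.5, |2|->2.5, |4|->6, |7|->9, |2|->2.5, |2|->2.5
Step 3: Attach original signs; sum ranks with positive sign and with negative sign.
W+ = 5 + 2.5 + 7.5 + 6 + 2.5 = 23.5
W- = 7.5 + 2.5 + 9 + 2.5 = 21.5
(Check: W+ + W- = 45 should equal n(n+1)/2 = 45.)
Step 4: Test statistic W = min(W+, W-) = 21.5.
Step 5: Ties in |d|, so use the tie-corrected normal approximation.
        E[W] = n(n+1)/4 = 9*10/4 = 22.5.
        Tie groups: |d|=2 (t=4), |d|=6 (t=2); sum(t^3 - t) = 66.
        Var[W] = n(n+1)(2n+1)/24 - sum(t^3-t)/48 = 1710/24 - 66/48 = 69.875.
        z = (W - E[W]) / sqrt(Var[W]) = (21.5 - 22.5) / 8.3591 = -0.1196.
        Two-sided p = 2*Phi(z) = 0.904776.
Step 6: alpha = 0.1. fail to reject H0.

W+ = 23.5, W- = 21.5, W = min = 21.5, p = 0.904776, fail to reject H0.


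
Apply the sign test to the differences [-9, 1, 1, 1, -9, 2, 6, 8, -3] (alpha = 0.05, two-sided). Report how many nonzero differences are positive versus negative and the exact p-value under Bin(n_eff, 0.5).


Step 1: Discard zero differences. Original n = 9; n_eff = number of nonzero differences = 9.
Nonzero differences (with sign): -9, +1, +1, +1, -9, +2, +6, +8, -3
Step 2: Count signs: positive = 6, negative = 3.
Step 3: Under H0: P(positive) = 0.5, so the number of positives S ~ Bin(9, 0.5).
Step 4: Two-sided exact p-value = sum of Bin(9,0.5) probabilities at or below the observed probability = 0.507812.
Step 5: alpha = 0.05. fail to reject H0.

n_eff = 9, pos = 6, neg = 3, p = 0.507812, fail to reject H0.


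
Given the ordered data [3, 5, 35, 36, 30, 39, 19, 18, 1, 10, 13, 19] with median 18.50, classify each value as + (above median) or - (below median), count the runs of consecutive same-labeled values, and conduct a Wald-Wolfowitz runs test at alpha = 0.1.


Step 1: Compute median = 18.50; label A = above, B = below.
Labels in order: BBAAAAABBBBA  (n_A = 6, n_B = 6)
Step 2: Count runs R = 4.
Step 3: Under H0 (random ordering), E[R] = 2*n_A*n_B/(n_A+n_B) + 1 = 2*6*6/12 + 1 = 7.0000.
        Var[R] = 2*n_A*n_B*(2*n_A*n_B - n_A - n_B) / ((n_A+n_B)^2 * (n_A+n_B-1)) = 4320/1584 = 2.7273.
        SD[R] = 1.6514.
Step 4: Continuity-corrected z = (R + 0.5 - E[R]) / SD[R] = (4 + 0.5 - 7.0000) / 1.6514 = -1.5138.
Step 5: Two-sided p-value via normal approximation = 2*(1 - Phi(|z|)) = 0.130070.
Step 6: alpha = 0.1. fail to reject H0.

R = 4, z = -1.5138, p = 0.130070, fail to reject H0.


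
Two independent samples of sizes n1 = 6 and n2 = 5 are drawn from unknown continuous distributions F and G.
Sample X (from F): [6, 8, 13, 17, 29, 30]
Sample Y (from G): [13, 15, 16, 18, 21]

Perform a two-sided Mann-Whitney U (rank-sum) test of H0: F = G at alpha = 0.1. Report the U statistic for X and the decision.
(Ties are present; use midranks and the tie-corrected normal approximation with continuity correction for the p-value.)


Step 1: Combine and sort all 11 observations; assign midranks.
sorted (value, group): (6,X), (8,X), (13,X), (13,Y), (15,Y), (16,Y), (17,X), (18,Y), (21,Y), (29,X), (30,X)
ranks: 6->1, 8->2, 13->3.5, 13->3.5, 15->5, 16->6, 17->7, 18->8, 21->9, 29->10, 30->11
Step 2: Rank sum for X: R1 = 1 + 2 + 3.5 + 7 + 10 + 11 = 34.5.
Step 3: U_X = R1 - n1(n1+1)/2 = 34.5 - 6*7/2 = 34.5 - 21 = 13.5.
       U_Y = n1*n2 - U_X = 30 - 13.5 = 16.5.
Step 4: Ties are present, so use the tie-corrected normal approximation (with continuity correction) for the p-value.
Step 5: p-value = 0.854805; compare to alpha = 0.1. fail to reject H0.

U_X = 13.5, p = 0.854805, fail to reject H0 at alpha = 0.1.


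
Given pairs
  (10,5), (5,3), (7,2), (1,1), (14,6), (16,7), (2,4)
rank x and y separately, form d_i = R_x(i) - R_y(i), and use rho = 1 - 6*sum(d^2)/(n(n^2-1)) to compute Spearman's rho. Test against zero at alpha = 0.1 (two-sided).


Step 1: Rank x and y separately (midranks; no ties here).
rank(x): 10->5, 5->3, 7->4, 1->1, 14->6, 16->7, 2->2
rank(y): 5->5, 3->3, 2->2, 1->1, 6->6, 7->7, 4->4
Step 2: d_i = R_x(i) - R_y(i); compute d_i^2.
  (5-5)^2=0, (3-3)^2=0, (4-2)^2=4, (1-1)^2=0, (6-6)^2=0, (7-7)^2=0, (2-4)^2=4
sum(d^2) = 8.
Step 3: rho = 1 - 6*8 / (7*(7^2 - 1)) = 1 - 48/336 = 0.857143.
Step 4: Under H0, t = rho * sqrt((n-2)/(1-rho^2)) = 3.7210 ~ t(5).
Step 5: Two-sided p-value from the t-distribution with 5 df = 0.013697.
Step 6: alpha = 0.1. reject H0.

rho = 0.8571, p = 0.013697, reject H0 at alpha = 0.1.
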